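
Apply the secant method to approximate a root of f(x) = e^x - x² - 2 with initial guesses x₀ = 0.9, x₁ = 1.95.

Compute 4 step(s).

f(x) = e^x - x² - 2
x₀ = 0.9, x₁ = 1.95

Secant formula: x_{n+1} = x_n - f(x_n)(x_n - x_{n-1})/(f(x_n) - f(x_{n-1}))

Iteration 1:
  f(0.900000) = -0.350397
  f(1.950000) = 1.226188
  x_2 = 1.950000 - 1.226188×(1.950000 - 0.900000)/(1.226188 - (-0.350397))
       = 1.133363
Iteration 2:
  f(1.950000) = 1.226188
  f(1.133363) = -0.178427
  x_3 = 1.133363 - (-0.178427)×(1.133363 - 1.950000)/(-0.178427 - 1.226188)
       = 1.237100
Iteration 3:
  f(1.133363) = -0.178427
  f(1.237100) = -0.084810
  x_4 = 1.237100 - (-0.084810)×(1.237100 - 1.133363)/(-0.084810 - (-0.178427))
       = 1.331077
Iteration 4:
  f(1.237100) = -0.084810
  f(1.331077) = 0.013352
  x_5 = 1.331077 - 0.013352×(1.331077 - 1.237100)/(0.013352 - (-0.084810))
       = 1.318294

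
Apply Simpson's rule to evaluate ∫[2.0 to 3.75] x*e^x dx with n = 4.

f(x) = x*e^x
a = 2.0, b = 3.75, n = 4
h = (b - a)/n = 0.437500

Simpson's rule: (h/3)[f(x₀) + 4f(x₁) + 2f(x₂) + ... + f(xₙ)]

x_0 = 2.0000, f(x_0) = 14.778112, coefficient = 1
x_1 = 2.4375, f(x_1) = 27.895710, coefficient = 4
x_2 = 2.8750, f(x_2) = 50.960594, coefficient = 2
x_3 = 3.3125, f(x_3) = 90.940295, coefficient = 4
x_4 = 3.7500, f(x_4) = 159.454058, coefficient = 1

I ≈ (0.437500/3) × 751.497379 = 109.593368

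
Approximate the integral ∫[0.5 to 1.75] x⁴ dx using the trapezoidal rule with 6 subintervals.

f(x) = x⁴
a = 0.5, b = 1.75, n = 6
h = (b - a)/n = 0.208333

Trapezoidal rule: (h/2)[f(x₀) + 2f(x₁) + 2f(x₂) + ... + f(xₙ)]

x_0 = 0.5000, f(x_0) = 0.062500, coefficient = 1
x_1 = 0.7083, f(x_1) = 0.251739, coefficient = 2
x_2 = 0.9167, f(x_2) = 0.706067, coefficient = 2
x_3 = 1.1250, f(x_3) = 1.601807, coefficient = 2
x_4 = 1.3333, f(x_4) = 3.160494, coefficient = 2
x_5 = 1.5417, f(x_5) = 5.648875, coefficient = 2
x_6 = 1.7500, f(x_6) = 9.378906, coefficient = 1

I ≈ (0.208333/2) × 32.179368 = 3.352018
Exact value: 3.276367
Error: 0.075650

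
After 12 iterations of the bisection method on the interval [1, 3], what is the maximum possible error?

Bisection error bound: |error| ≤ (b-a)/2^n
|error| ≤ (3 - 1)/2^12 = 2/2^12
|error| ≤ 0.0004882812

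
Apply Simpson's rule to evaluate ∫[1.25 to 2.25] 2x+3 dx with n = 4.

f(x) = 2x+3
a = 1.25, b = 2.25, n = 4
h = (b - a)/n = 0.250000

Simpson's rule: (h/3)[f(x₀) + 4f(x₁) + 2f(x₂) + ... + f(xₙ)]

x_0 = 1.2500, f(x_0) = 5.500000, coefficient = 1
x_1 = 1.5000, f(x_1) = 6.000000, coefficient = 4
x_2 = 1.7500, f(x_2) = 6.500000, coefficient = 2
x_3 = 2.0000, f(x_3) = 7.000000, coefficient = 4
x_4 = 2.2500, f(x_4) = 7.500000, coefficient = 1

I ≈ (0.250000/3) × 78.000000 = 6.500000
Exact value: 6.500000
Error: 0.000000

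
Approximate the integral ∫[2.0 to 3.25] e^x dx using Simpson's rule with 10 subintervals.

f(x) = e^x
a = 2.0, b = 3.25, n = 10
h = (b - a)/n = 0.125000

Simpson's rule: (h/3)[f(x₀) + 4f(x₁) + 2f(x₂) + ... + f(xₙ)]

x_0 = 2.0000, f(x_0) = 7.389056, coefficient = 1
x_1 = 2.1250, f(x_1) = 8.372897, coefficient = 4
x_2 = 2.2500, f(x_2) = 9.487736, coefficient = 2
x_3 = 2.3750, f(x_3) = 10.751013, coefficient = 4
x_4 = 2.5000, f(x_4) = 12.182494, coefficient = 2
x_5 = 2.6250, f(x_5) = 13.804574, coefficient = 4
x_6 = 2.7500, f(x_6) = 15.642632, coefficient = 2
x_7 = 2.8750, f(x_7) = 17.725424, coefficient = 4
x_8 = 3.0000, f(x_8) = 20.085537, coefficient = 2
x_9 = 3.1250, f(x_9) = 22.759895, coefficient = 4
x_10 = 3.2500, f(x_10) = 25.790340, coefficient = 1

I ≈ (0.125000/3) × 441.631410 = 18.401309
Exact value: 18.401284
Error: 0.000025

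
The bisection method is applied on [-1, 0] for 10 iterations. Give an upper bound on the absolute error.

Bisection error bound: |error| ≤ (b-a)/2^n
|error| ≤ (0 - (-1))/2^10 = 1/2^10
|error| ≤ 0.0009765625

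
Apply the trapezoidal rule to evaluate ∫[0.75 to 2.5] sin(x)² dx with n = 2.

f(x) = sin(x)²
a = 0.75, b = 2.5, n = 2
h = (b - a)/n = 0.875000

Trapezoidal rule: (h/2)[f(x₀) + 2f(x₁) + 2f(x₂) + ... + f(xₙ)]

x_0 = 0.7500, f(x_0) = 0.464631, coefficient = 1
x_1 = 1.6250, f(x_1) = 0.997065, coefficient = 2
x_2 = 2.5000, f(x_2) = 0.358169, coefficient = 1

I ≈ (0.875000/2) × 2.816930 = 1.232407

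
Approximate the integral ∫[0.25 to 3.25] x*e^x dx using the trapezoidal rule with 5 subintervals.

f(x) = x*e^x
a = 0.25, b = 3.25, n = 5
h = (b - a)/n = 0.600000

Trapezoidal rule: (h/2)[f(x₀) + 2f(x₁) + 2f(x₂) + ... + f(xₙ)]

x_0 = 0.2500, f(x_0) = 0.321006, coefficient = 1
x_1 = 0.8500, f(x_1) = 1.988700, coefficient = 2
x_2 = 1.4500, f(x_2) = 6.181516, coefficient = 2
x_3 = 2.0500, f(x_3) = 15.924197, coefficient = 2
x_4 = 2.6500, f(x_4) = 37.508202, coefficient = 2
x_5 = 3.2500, f(x_5) = 83.818605, coefficient = 1

I ≈ (0.600000/2) × 207.344842 = 62.203453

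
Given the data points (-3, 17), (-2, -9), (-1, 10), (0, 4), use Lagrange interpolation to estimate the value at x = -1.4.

Lagrange interpolation formula:
P(x) = Σ yᵢ × Lᵢ(x)
where Lᵢ(x) = Π_{j≠i} (x - xⱼ)/(xᵢ - xⱼ)

L_0(-1.4) = (-1.4 - (-2))/(-3 - (-2)) × (-1.4 - (-1))/(-3 - (-1)) × (-1.4 - 0)/(-3 - 0) = -0.056000
L_1(-1.4) = (-1.4 - (-3))/(-2 - (-3)) × (-1.4 - (-1))/(-2 - (-1)) × (-1.4 - 0)/(-2 - 0) = 0.448000
L_2(-1.4) = (-1.4 - (-3))/(-1 - (-3)) × (-1.4 - (-2))/(-1 - (-2)) × (-1.4 - 0)/(-1 - 0) = 0.672000
L_3(-1.4) = (-1.4 - (-3))/(0 - (-3)) × (-1.4 - (-2))/(0 - (-2)) × (-1.4 - (-1))/(0 - (-1)) = -0.064000

P(-1.4) = 17×L_0(-1.4) + (-9)×L_1(-1.4) + 10×L_2(-1.4) + 4×L_3(-1.4)
P(-1.4) = 1.480000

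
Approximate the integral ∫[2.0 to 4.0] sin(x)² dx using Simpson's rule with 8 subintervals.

f(x) = sin(x)²
a = 2.0, b = 4.0, n = 8
h = (b - a)/n = 0.250000

Simpson's rule: (h/3)[f(x₀) + 4f(x₁) + 2f(x₂) + ... + f(xₙ)]

x_0 = 2.0000, f(x_0) = 0.826822, coefficient = 1
x_1 = 2.2500, f(x_1) = 0.605398, coefficient = 4
x_2 = 2.5000, f(x_2) = 0.358169, coefficient = 2
x_3 = 2.7500, f(x_3) = 0.145665, coefficient = 4
x_4 = 3.0000, f(x_4) = 0.019915, coefficient = 2
x_5 = 3.2500, f(x_5) = 0.011706, coefficient = 4
x_6 = 3.5000, f(x_6) = 0.123049, coefficient = 2
x_7 = 3.7500, f(x_7) = 0.326682, coefficient = 4
x_8 = 4.0000, f(x_8) = 0.572750, coefficient = 1

I ≈ (0.250000/3) × 6.759643 = 0.563304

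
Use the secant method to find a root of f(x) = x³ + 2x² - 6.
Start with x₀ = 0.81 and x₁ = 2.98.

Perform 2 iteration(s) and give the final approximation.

f(x) = x³ + 2x² - 6
x₀ = 0.81, x₁ = 2.98

Secant formula: x_{n+1} = x_n - f(x_n)(x_n - x_{n-1})/(f(x_n) - f(x_{n-1}))

Iteration 1:
  f(0.810000) = -4.156359
  f(2.980000) = 38.224392
  x_2 = 2.980000 - 38.224392×(2.980000 - 0.810000)/(38.224392 - (-4.156359))
       = 1.022816
Iteration 2:
  f(2.980000) = 38.224392
  f(1.022816) = -2.837674
  x_3 = 1.022816 - (-2.837674)×(1.022816 - 2.980000)/(-2.837674 - 38.224392)
       = 1.158071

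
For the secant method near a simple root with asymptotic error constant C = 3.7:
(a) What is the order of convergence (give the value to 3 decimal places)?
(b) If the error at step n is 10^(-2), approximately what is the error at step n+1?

(a) Secant method has superlinear convergence with order φ = (1+√5)/2 ≈ 1.618.
    This means |e_{n+1}| ≈ C|e_n|^1.618.

(b) With |e_n| = 10^(-2) and C = 3.7:
    |e_{n+1}| ≈ 3.7 × (10^(-2))^1.618 = 3.7 × 10^(-3.24)

(a) ≈ 1.618 (golden ratio); (b) |e_{n+1}| ≈ 2.148e-03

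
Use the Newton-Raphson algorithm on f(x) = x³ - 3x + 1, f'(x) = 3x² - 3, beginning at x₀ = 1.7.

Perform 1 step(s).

f(x) = x³ - 3x + 1
f'(x) = 3x² - 3
x₀ = 1.7

Newton-Raphson formula: x_{n+1} = x_n - f(x_n)/f'(x_n)

Iteration 1:
  f(1.700000) = 0.813000
  f'(1.700000) = 5.670000
  x_1 = 1.700000 - 0.813000/5.670000 = 1.556614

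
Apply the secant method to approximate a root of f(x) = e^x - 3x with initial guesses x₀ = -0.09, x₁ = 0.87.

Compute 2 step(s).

f(x) = e^x - 3x
x₀ = -0.09, x₁ = 0.87

Secant formula: x_{n+1} = x_n - f(x_n)(x_n - x_{n-1})/(f(x_n) - f(x_{n-1}))

Iteration 1:
  f(-0.090000) = 1.183931
  f(0.870000) = -0.223089
  x_2 = 0.870000 - (-0.223089)×(0.870000 - (-0.090000))/(-0.223089 - 1.183931)
       = 0.717788
Iteration 2:
  f(0.870000) = -0.223089
  f(0.717788) = -0.103470
  x_3 = 0.717788 - (-0.103470)×(0.717788 - 0.870000)/(-0.103470 - (-0.223089))
       = 0.586125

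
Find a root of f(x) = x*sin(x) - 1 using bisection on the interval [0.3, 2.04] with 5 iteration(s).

f(x) = x*sin(x) - 1
Initial interval: [0.3, 2.04]

Iteration 1:
  c_1 = (0.300000 + 2.040000)/2 = 1.170000
  f(c_1) = f(1.170000) = 0.077278
  f(a) × f(c) < 0, new interval: [0.300000, 1.170000]
Iteration 2:
  c_2 = (0.300000 + 1.170000)/2 = 0.735000
  f(c_2) = f(0.735000) = -0.507118
  f(a) × f(c) ≥ 0, new interval: [0.735000, 1.170000]
Iteration 3:
  c_3 = (0.735000 + 1.170000)/2 = 0.952500
  f(c_3) = f(0.952500) = -0.223839
  f(a) × f(c) ≥ 0, new interval: [0.952500, 1.170000]
Iteration 4:
  c_4 = (0.952500 + 1.170000)/2 = 1.061250
  f(c_4) = f(1.061250) = -0.073565
  f(a) × f(c) ≥ 0, new interval: [1.061250, 1.170000]
Iteration 5:
  c_5 = (1.061250 + 1.170000)/2 = 1.115625
  f(c_5) = f(1.115625) = 0.002038
  f(a) × f(c) < 0, new interval: [1.061250, 1.115625]

After 5 iteration(s), the approximation is c_5 = 1.115625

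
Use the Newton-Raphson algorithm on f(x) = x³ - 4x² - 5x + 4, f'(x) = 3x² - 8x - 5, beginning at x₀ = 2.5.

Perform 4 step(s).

f(x) = x³ - 4x² - 5x + 4
f'(x) = 3x² - 8x - 5
x₀ = 2.5

Newton-Raphson formula: x_{n+1} = x_n - f(x_n)/f'(x_n)

Iteration 1:
  f(2.500000) = -17.875000
  f'(2.500000) = -6.250000
  x_1 = 2.500000 - (-17.875000)/(-6.250000) = -0.360000
Iteration 2:
  f(-0.360000) = 5.234944
  f'(-0.360000) = -1.731200
  x_2 = -0.360000 - 5.234944/(-1.731200) = 2.663882
Iteration 3:
  f(2.663882) = -18.800859
  f'(2.663882) = -5.022256
  x_3 = 2.663882 - (-18.800859)/(-5.022256) = -1.079627
Iteration 4:
  f(-1.079627) = 3.477352
  f'(-1.079627) = 7.133794
  x_4 = -1.079627 - 3.477352/7.133794 = -1.567074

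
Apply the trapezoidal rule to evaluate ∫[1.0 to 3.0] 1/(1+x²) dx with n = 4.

f(x) = 1/(1+x²)
a = 1.0, b = 3.0, n = 4
h = (b - a)/n = 0.500000

Trapezoidal rule: (h/2)[f(x₀) + 2f(x₁) + 2f(x₂) + ... + f(xₙ)]

x_0 = 1.0000, f(x_0) = 0.500000, coefficient = 1
x_1 = 1.5000, f(x_1) = 0.307692, coefficient = 2
x_2 = 2.0000, f(x_2) = 0.200000, coefficient = 2
x_3 = 2.5000, f(x_3) = 0.137931, coefficient = 2
x_4 = 3.0000, f(x_4) = 0.100000, coefficient = 1

I ≈ (0.500000/2) × 1.891247 = 0.472812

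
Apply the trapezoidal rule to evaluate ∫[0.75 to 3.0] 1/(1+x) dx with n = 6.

f(x) = 1/(1+x)
a = 0.75, b = 3.0, n = 6
h = (b - a)/n = 0.375000

Trapezoidal rule: (h/2)[f(x₀) + 2f(x₁) + 2f(x₂) + ... + f(xₙ)]

x_0 = 0.7500, f(x_0) = 0.571429, coefficient = 1
x_1 = 1.1250, f(x_1) = 0.470588, coefficient = 2
x_2 = 1.5000, f(x_2) = 0.400000, coefficient = 2
x_3 = 1.8750, f(x_3) = 0.347826, coefficient = 2
x_4 = 2.2500, f(x_4) = 0.307692, coefficient = 2
x_5 = 2.6250, f(x_5) = 0.275862, coefficient = 2
x_6 = 3.0000, f(x_6) = 0.250000, coefficient = 1

I ≈ (0.375000/2) × 4.425366 = 0.829756
Exact value: 0.826679
Error: 0.003078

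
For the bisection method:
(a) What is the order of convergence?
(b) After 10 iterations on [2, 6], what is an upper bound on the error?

(a) Bisection has linear (order 1) convergence; the error is halved each step.

(b) Error bound = (b-a)/2^n = (6 - 2)/2^{10}
    = 4/2^{10}

(a) 1 (linear); (b) error ≤ 3.91e-03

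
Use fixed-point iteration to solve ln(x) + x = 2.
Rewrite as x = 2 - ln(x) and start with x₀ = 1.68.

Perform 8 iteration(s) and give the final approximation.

Equation: ln(x) + x = 2
Fixed-point form: x = 2 - ln(x)
x₀ = 1.68

x_1 = g(1.680000) = 1.481206
x_2 = g(1.481206) = 1.607143
x_3 = g(1.607143) = 1.525542
x_4 = g(1.525542) = 1.577650
x_5 = g(1.577650) = 1.544063
x_6 = g(1.544063) = 1.565583
x_7 = g(1.565583) = 1.551742
x_8 = g(1.551742) = 1.560622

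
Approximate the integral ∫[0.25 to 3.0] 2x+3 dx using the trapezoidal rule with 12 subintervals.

f(x) = 2x+3
a = 0.25, b = 3.0, n = 12
h = (b - a)/n = 0.229167

Trapezoidal rule: (h/2)[f(x₀) + 2f(x₁) + 2f(x₂) + ... + f(xₙ)]

x_0 = 0.2500, f(x_0) = 3.500000, coefficient = 1
x_1 = 0.4792, f(x_1) = 3.958333, coefficient = 2
x_2 = 0.7083, f(x_2) = 4.416667, coefficient = 2
x_3 = 0.9375, f(x_3) = 4.875000, coefficient = 2
x_4 = 1.1667, f(x_4) = 5.333333, coefficient = 2
x_5 = 1.3958, f(x_5) = 5.791667, coefficient = 2
x_6 = 1.6250, f(x_6) = 6.250000, coefficient = 2
x_7 = 1.8542, f(x_7) = 6.708333, coefficient = 2
x_8 = 2.0833, f(x_8) = 7.166667, coefficient = 2
x_9 = 2.3125, f(x_9) = 7.625000, coefficient = 2
x_10 = 2.5417, f(x_10) = 8.083333, coefficient = 2
x_11 = 2.7708, f(x_11) = 8.541667, coefficient = 2
x_12 = 3.0000, f(x_12) = 9.000000, coefficient = 1

I ≈ (0.229167/2) × 150.000000 = 17.187500
Exact value: 17.187500
Error: 0.000000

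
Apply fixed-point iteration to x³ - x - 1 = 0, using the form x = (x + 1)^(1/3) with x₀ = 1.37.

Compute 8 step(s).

Equation: x³ - x - 1 = 0
Fixed-point form: x = (x + 1)^(1/3)
x₀ = 1.37

x_1 = g(1.370000) = 1.333264
x_2 = g(1.333264) = 1.326339
x_3 = g(1.326339) = 1.325026
x_4 = g(1.325026) = 1.324776
x_5 = g(1.324776) = 1.324729
x_6 = g(1.324729) = 1.324720
x_7 = g(1.324720) = 1.324718
x_8 = g(1.324718) = 1.324718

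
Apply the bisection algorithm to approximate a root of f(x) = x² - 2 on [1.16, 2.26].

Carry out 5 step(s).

f(x) = x² - 2
Initial interval: [1.16, 2.26]

Iteration 1:
  c_1 = (1.160000 + 2.260000)/2 = 1.710000
  f(c_1) = f(1.710000) = 0.924100
  f(a) × f(c) < 0, new interval: [1.160000, 1.710000]
Iteration 2:
  c_2 = (1.160000 + 1.710000)/2 = 1.435000
  f(c_2) = f(1.435000) = 0.059225
  f(a) × f(c) < 0, new interval: [1.160000, 1.435000]
Iteration 3:
  c_3 = (1.160000 + 1.435000)/2 = 1.297500
  f(c_3) = f(1.297500) = -0.316494
  f(a) × f(c) ≥ 0, new interval: [1.297500, 1.435000]
Iteration 4:
  c_4 = (1.297500 + 1.435000)/2 = 1.366250
  f(c_4) = f(1.366250) = -0.133361
  f(a) × f(c) ≥ 0, new interval: [1.366250, 1.435000]
Iteration 5:
  c_5 = (1.366250 + 1.435000)/2 = 1.400625
  f(c_5) = f(1.400625) = -0.038250
  f(a) × f(c) ≥ 0, new interval: [1.400625, 1.435000]

After 5 iteration(s), the approximation is c_5 = 1.400625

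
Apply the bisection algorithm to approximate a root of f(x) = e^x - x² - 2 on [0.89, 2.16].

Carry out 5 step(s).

f(x) = e^x - x² - 2
Initial interval: [0.89, 2.16]

Iteration 1:
  c_1 = (0.890000 + 2.160000)/2 = 1.525000
  f(c_1) = f(1.525000) = 0.269519
  f(a) × f(c) < 0, new interval: [0.890000, 1.525000]
Iteration 2:
  c_2 = (0.890000 + 1.525000)/2 = 1.207500
  f(c_2) = f(1.207500) = -0.112945
  f(a) × f(c) ≥ 0, new interval: [1.207500, 1.525000]
Iteration 3:
  c_3 = (1.207500 + 1.525000)/2 = 1.366250
  f(c_3) = f(1.366250) = 0.053982
  f(a) × f(c) < 0, new interval: [1.207500, 1.366250]
Iteration 4:
  c_4 = (1.207500 + 1.366250)/2 = 1.286875
  f(c_4) = f(1.286875) = -0.034595
  f(a) × f(c) ≥ 0, new interval: [1.286875, 1.366250]
Iteration 5:
  c_5 = (1.286875 + 1.366250)/2 = 1.326563
  f(c_5) = f(1.326563) = 0.008300
  f(a) × f(c) < 0, new interval: [1.286875, 1.326563]

After 5 iteration(s), the approximation is c_5 = 1.326563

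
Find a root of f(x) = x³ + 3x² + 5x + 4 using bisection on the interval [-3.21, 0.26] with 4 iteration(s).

f(x) = x³ + 3x² + 5x + 4
Initial interval: [-3.21, 0.26]

Iteration 1:
  c_1 = (-3.210000 + 0.260000)/2 = -1.475000
  f(c_1) = f(-1.475000) = -0.057172
  f(a) × f(c) ≥ 0, new interval: [-1.475000, 0.260000]
Iteration 2:
  c_2 = (-1.475000 + 0.260000)/2 = -0.607500
  f(c_2) = f(-0.607500) = 1.845467
  f(a) × f(c) < 0, new interval: [-1.475000, -0.607500]
Iteration 3:
  c_3 = (-1.475000 + (-0.607500))/2 = -1.041250
  f(c_3) = f(-1.041250) = 0.917430
  f(a) × f(c) < 0, new interval: [-1.475000, -1.041250]
Iteration 4:
  c_4 = (-1.475000 + (-1.041250))/2 = -1.258125
  f(c_4) = f(-1.258125) = 0.466552
  f(a) × f(c) < 0, new interval: [-1.475000, -1.258125]

After 4 iteration(s), the approximation is c_4 = -1.258125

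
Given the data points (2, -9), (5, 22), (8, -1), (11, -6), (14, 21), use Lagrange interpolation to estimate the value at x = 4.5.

Lagrange interpolation formula:
P(x) = Σ yᵢ × Lᵢ(x)
where Lᵢ(x) = Π_{j≠i} (x - xⱼ)/(xᵢ - xⱼ)

L_0(4.5) = (4.5 - 5)/(2 - 5) × (4.5 - 8)/(2 - 8) × (4.5 - 11)/(2 - 11) × (4.5 - 14)/(2 - 14) = 0.055588
L_1(4.5) = (4.5 - 2)/(5 - 2) × (4.5 - 8)/(5 - 8) × (4.5 - 11)/(5 - 11) × (4.5 - 14)/(5 - 14) = 1.111754
L_2(4.5) = (4.5 - 2)/(8 - 2) × (4.5 - 5)/(8 - 5) × (4.5 - 11)/(8 - 11) × (4.5 - 14)/(8 - 14) = -0.238233
L_3(4.5) = (4.5 - 2)/(11 - 2) × (4.5 - 5)/(11 - 5) × (4.5 - 8)/(11 - 8) × (4.5 - 14)/(11 - 14) = 0.085520
L_4(4.5) = (4.5 - 2)/(14 - 2) × (4.5 - 5)/(14 - 5) × (4.5 - 8)/(14 - 8) × (4.5 - 11)/(14 - 11) = -0.014628

P(4.5) = (-9)×L_0(4.5) + 22×L_1(4.5) + (-1)×L_2(4.5) + (-6)×L_3(4.5) + 21×L_4(4.5)
P(4.5) = 23.376222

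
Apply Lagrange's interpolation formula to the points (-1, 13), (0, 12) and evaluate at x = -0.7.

Lagrange interpolation formula:
P(x) = Σ yᵢ × Lᵢ(x)
where Lᵢ(x) = Π_{j≠i} (x - xⱼ)/(xᵢ - xⱼ)

L_0(-0.7) = (-0.7 - 0)/(-1 - 0) = 0.700000
L_1(-0.7) = (-0.7 - (-1))/(0 - (-1)) = 0.300000

P(-0.7) = 13×L_0(-0.7) + 12×L_1(-0.7)
P(-0.7) = 12.700000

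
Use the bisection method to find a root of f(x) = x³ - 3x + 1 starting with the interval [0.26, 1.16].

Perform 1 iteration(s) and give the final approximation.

f(x) = x³ - 3x + 1
Initial interval: [0.26, 1.16]

Iteration 1:
  c_1 = (0.260000 + 1.160000)/2 = 0.710000
  f(c_1) = f(0.710000) = -0.772089
  f(a) × f(c) < 0, new interval: [0.260000, 0.710000]

After 1 iteration(s), the approximation is c_1 = 0.710000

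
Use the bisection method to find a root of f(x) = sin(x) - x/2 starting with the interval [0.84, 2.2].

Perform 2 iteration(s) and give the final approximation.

f(x) = sin(x) - x/2
Initial interval: [0.84, 2.2]

Iteration 1:
  c_1 = (0.840000 + 2.200000)/2 = 1.520000
  f(c_1) = f(1.520000) = 0.238710
  f(a) × f(c) ≥ 0, new interval: [1.520000, 2.200000]
Iteration 2:
  c_2 = (1.520000 + 2.200000)/2 = 1.860000
  f(c_2) = f(1.860000) = 0.028471
  f(a) × f(c) ≥ 0, new interval: [1.860000, 2.200000]

After 2 iteration(s), the approximation is c_2 = 1.860000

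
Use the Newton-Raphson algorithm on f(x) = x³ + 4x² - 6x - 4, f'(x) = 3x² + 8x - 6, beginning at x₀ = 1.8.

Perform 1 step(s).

f(x) = x³ + 4x² - 6x - 4
f'(x) = 3x² + 8x - 6
x₀ = 1.8

Newton-Raphson formula: x_{n+1} = x_n - f(x_n)/f'(x_n)

Iteration 1:
  f(1.800000) = 3.992000
  f'(1.800000) = 18.120000
  x_1 = 1.800000 - 3.992000/18.120000 = 1.579691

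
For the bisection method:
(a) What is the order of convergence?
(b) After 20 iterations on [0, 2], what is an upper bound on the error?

(a) Bisection has linear (order 1) convergence; the error is halved each step.

(b) Error bound = (b-a)/2^n = (2 - 0)/2^{20}
    = 2/2^{20}

(a) 1 (linear); (b) error ≤ 1.91e-06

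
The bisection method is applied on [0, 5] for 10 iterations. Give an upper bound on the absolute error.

Bisection error bound: |error| ≤ (b-a)/2^n
|error| ≤ (5 - 0)/2^10 = 5/2^10
|error| ≤ 0.0048828125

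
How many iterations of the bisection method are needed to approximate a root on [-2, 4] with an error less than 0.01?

We need (b-a)/2^n ≤ 0.01
(4 - (-2))/2^n ≤ 0.01
6/2^n ≤ 0.01
2^n ≥ 600
n ≥ log₂(600) = 9.23
n ≥ 10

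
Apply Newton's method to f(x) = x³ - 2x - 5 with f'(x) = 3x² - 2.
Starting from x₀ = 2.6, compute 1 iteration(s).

f(x) = x³ - 2x - 5
f'(x) = 3x² - 2
x₀ = 2.6

Newton-Raphson formula: x_{n+1} = x_n - f(x_n)/f'(x_n)

Iteration 1:
  f(2.600000) = 7.376000
  f'(2.600000) = 18.280000
  x_1 = 2.600000 - 7.376000/18.280000 = 2.196499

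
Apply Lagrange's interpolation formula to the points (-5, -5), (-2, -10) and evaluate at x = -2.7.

Lagrange interpolation formula:
P(x) = Σ yᵢ × Lᵢ(x)
where Lᵢ(x) = Π_{j≠i} (x - xⱼ)/(xᵢ - xⱼ)

L_0(-2.7) = (-2.7 - (-2))/(-5 - (-2)) = 0.233333
L_1(-2.7) = (-2.7 - (-5))/(-2 - (-5)) = 0.766667

P(-2.7) = (-5)×L_0(-2.7) + (-10)×L_1(-2.7)
P(-2.7) = -8.833333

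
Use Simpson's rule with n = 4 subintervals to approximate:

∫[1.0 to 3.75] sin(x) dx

f(x) = sin(x)
a = 1.0, b = 3.75, n = 4
h = (b - a)/n = 0.687500

Simpson's rule: (h/3)[f(x₀) + 4f(x₁) + 2f(x₂) + ... + f(xₙ)]

x_0 = 1.0000, f(x_0) = 0.841471, coefficient = 1
x_1 = 1.6875, f(x_1) = 0.993198, coefficient = 4
x_2 = 2.3750, f(x_2) = 0.693685, coefficient = 2
x_3 = 3.0625, f(x_3) = 0.079010, coefficient = 4
x_4 = 3.7500, f(x_4) = -0.571561, coefficient = 1

I ≈ (0.687500/3) × 5.946112 = 1.362651
Exact value: 1.360862
Error: 0.001789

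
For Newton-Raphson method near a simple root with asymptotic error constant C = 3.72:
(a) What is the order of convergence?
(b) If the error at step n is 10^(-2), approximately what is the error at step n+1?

(a) Newton-Raphson has quadratic (order 2) convergence near simple roots.
    This means |e_{n+1}| ≈ C|e_n|².

(b) With |e_n| = 10^(-2) and C = 3.72:
    |e_{n+1}| ≈ 3.72 × (10^(-2))² = 3.72 × 10^(-4)

(a) 2 (quadratic); (b) |e_{n+1}| ≈ 3.720e-04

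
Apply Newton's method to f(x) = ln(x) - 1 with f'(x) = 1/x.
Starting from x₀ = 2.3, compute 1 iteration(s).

f(x) = ln(x) - 1
f'(x) = 1/x
x₀ = 2.3

Newton-Raphson formula: x_{n+1} = x_n - f(x_n)/f'(x_n)

Iteration 1:
  f(2.300000) = -0.167091
  f'(2.300000) = 0.434783
  x_1 = 2.300000 - (-0.167091)/0.434783 = 2.684309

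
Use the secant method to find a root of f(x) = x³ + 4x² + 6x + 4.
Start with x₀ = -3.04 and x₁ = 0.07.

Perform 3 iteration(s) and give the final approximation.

f(x) = x³ + 4x² + 6x + 4
x₀ = -3.04, x₁ = 0.07

Secant formula: x_{n+1} = x_n - f(x_n)(x_n - x_{n-1})/(f(x_n) - f(x_{n-1}))

Iteration 1:
  f(-3.040000) = -5.368064
  f(0.070000) = 4.439943
  x_2 = 0.070000 - 4.439943×(0.070000 - (-3.040000))/(4.439943 - (-5.368064))
       = -1.337852
Iteration 2:
  f(0.070000) = 4.439943
  f(-1.337852) = 0.737728
  x_3 = -1.337852 - 0.737728×(-1.337852 - 0.070000)/(0.737728 - 4.439943)
       = -1.618390
Iteration 3:
  f(-1.337852) = 0.737728
  f(-1.618390) = 0.527540
  x_4 = -1.618390 - 0.527540×(-1.618390 - (-1.337852))/(0.527540 - 0.737728)
       = -2.322497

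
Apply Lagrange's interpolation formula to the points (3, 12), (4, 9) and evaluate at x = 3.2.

Lagrange interpolation formula:
P(x) = Σ yᵢ × Lᵢ(x)
where Lᵢ(x) = Π_{j≠i} (x - xⱼ)/(xᵢ - xⱼ)

L_0(3.2) = (3.2 - 4)/(3 - 4) = 0.800000
L_1(3.2) = (3.2 - 3)/(4 - 3) = 0.200000

P(3.2) = 12×L_0(3.2) + 9×L_1(3.2)
P(3.2) = 11.400000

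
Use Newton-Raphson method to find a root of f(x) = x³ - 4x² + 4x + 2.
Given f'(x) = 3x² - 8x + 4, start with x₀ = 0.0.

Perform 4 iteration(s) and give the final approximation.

f(x) = x³ - 4x² + 4x + 2
f'(x) = 3x² - 8x + 4
x₀ = 0.0

Newton-Raphson formula: x_{n+1} = x_n - f(x_n)/f'(x_n)

Iteration 1:
  f(0.000000) = 2.000000
  f'(0.000000) = 4.000000
  x_1 = 0.000000 - 2.000000/4.000000 = -0.500000
Iteration 2:
  f(-0.500000) = -1.125000
  f'(-0.500000) = 8.750000
  x_2 = -0.500000 - (-1.125000)/8.750000 = -0.371429
Iteration 3:
  f(-0.371429) = -0.088793
  f'(-0.371429) = 7.385306
  x_3 = -0.371429 - (-0.088793)/7.385306 = -0.359406
Iteration 4:
  f(-0.359406) = -0.000738
  f'(-0.359406) = 7.262762
  x_4 = -0.359406 - (-0.000738)/7.262762 = -0.359304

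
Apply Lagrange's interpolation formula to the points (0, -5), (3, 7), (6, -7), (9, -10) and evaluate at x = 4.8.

Lagrange interpolation formula:
P(x) = Σ yᵢ × Lᵢ(x)
where Lᵢ(x) = Π_{j≠i} (x - xⱼ)/(xᵢ - xⱼ)

L_0(4.8) = (4.8 - 3)/(0 - 3) × (4.8 - 6)/(0 - 6) × (4.8 - 9)/(0 - 9) = -0.056000
L_1(4.8) = (4.8 - 0)/(3 - 0) × (4.8 - 6)/(3 - 6) × (4.8 - 9)/(3 - 9) = 0.448000
L_2(4.8) = (4.8 - 0)/(6 - 0) × (4.8 - 3)/(6 - 3) × (4.8 - 9)/(6 - 9) = 0.672000
L_3(4.8) = (4.8 - 0)/(9 - 0) × (4.8 - 3)/(9 - 3) × (4.8 - 6)/(9 - 6) = -0.064000

P(4.8) = (-5)×L_0(4.8) + 7×L_1(4.8) + (-7)×L_2(4.8) + (-10)×L_3(4.8)
P(4.8) = -0.648000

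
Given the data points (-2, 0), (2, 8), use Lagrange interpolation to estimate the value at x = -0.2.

Lagrange interpolation formula:
P(x) = Σ yᵢ × Lᵢ(x)
where Lᵢ(x) = Π_{j≠i} (x - xⱼ)/(xᵢ - xⱼ)

L_0(-0.2) = (-0.2 - 2)/(-2 - 2) = 0.550000
L_1(-0.2) = (-0.2 - (-2))/(2 - (-2)) = 0.450000

P(-0.2) = 0×L_0(-0.2) + 8×L_1(-0.2)
P(-0.2) = 3.600000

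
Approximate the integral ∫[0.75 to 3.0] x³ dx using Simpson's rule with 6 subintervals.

f(x) = x³
a = 0.75, b = 3.0, n = 6
h = (b - a)/n = 0.375000

Simpson's rule: (h/3)[f(x₀) + 4f(x₁) + 2f(x₂) + ... + f(xₙ)]

x_0 = 0.7500, f(x_0) = 0.421875, coefficient = 1
x_1 = 1.1250, f(x_1) = 1.423828, coefficient = 4
x_2 = 1.5000, f(x_2) = 3.375000, coefficient = 2
x_3 = 1.8750, f(x_3) = 6.591797, coefficient = 4
x_4 = 2.2500, f(x_4) = 11.390625, coefficient = 2
x_5 = 2.6250, f(x_5) = 18.087891, coefficient = 4
x_6 = 3.0000, f(x_6) = 27.000000, coefficient = 1

I ≈ (0.375000/3) × 161.367188 = 20.170898
Exact value: 20.170898
Error: 0.000000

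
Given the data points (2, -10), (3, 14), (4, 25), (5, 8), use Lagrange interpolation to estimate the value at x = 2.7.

Lagrange interpolation formula:
P(x) = Σ yᵢ × Lᵢ(x)
where Lᵢ(x) = Π_{j≠i} (x - xⱼ)/(xᵢ - xⱼ)

L_0(2.7) = (2.7 - 3)/(2 - 3) × (2.7 - 4)/(2 - 4) × (2.7 - 5)/(2 - 5) = 0.149500
L_1(2.7) = (2.7 - 2)/(3 - 2) × (2.7 - 4)/(3 - 4) × (2.7 - 5)/(3 - 5) = 1.046500
L_2(2.7) = (2.7 - 2)/(4 - 2) × (2.7 - 3)/(4 - 3) × (2.7 - 5)/(4 - 5) = -0.241500
L_3(2.7) = (2.7 - 2)/(5 - 2) × (2.7 - 3)/(5 - 3) × (2.7 - 4)/(5 - 4) = 0.045500

P(2.7) = (-10)×L_0(2.7) + 14×L_1(2.7) + 25×L_2(2.7) + 8×L_3(2.7)
P(2.7) = 7.482500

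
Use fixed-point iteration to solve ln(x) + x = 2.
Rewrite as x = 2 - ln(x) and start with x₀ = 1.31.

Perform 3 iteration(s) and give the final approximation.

Equation: ln(x) + x = 2
Fixed-point form: x = 2 - ln(x)
x₀ = 1.31

x_1 = g(1.310000) = 1.729973
x_2 = g(1.729973) = 1.451894
x_3 = g(1.451894) = 1.627131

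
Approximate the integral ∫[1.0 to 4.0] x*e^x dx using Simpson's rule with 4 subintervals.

f(x) = x*e^x
a = 1.0, b = 4.0, n = 4
h = (b - a)/n = 0.750000

Simpson's rule: (h/3)[f(x₀) + 4f(x₁) + 2f(x₂) + ... + f(xₙ)]

x_0 = 1.0000, f(x_0) = 2.718282, coefficient = 1
x_1 = 1.7500, f(x_1) = 10.070555, coefficient = 4
x_2 = 2.5000, f(x_2) = 30.456235, coefficient = 2
x_3 = 3.2500, f(x_3) = 83.818605, coefficient = 4
x_4 = 4.0000, f(x_4) = 218.392600, coefficient = 1

I ≈ (0.750000/3) × 657.579989 = 164.394997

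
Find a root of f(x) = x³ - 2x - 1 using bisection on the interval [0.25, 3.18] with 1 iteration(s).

f(x) = x³ - 2x - 1
Initial interval: [0.25, 3.18]

Iteration 1:
  c_1 = (0.250000 + 3.180000)/2 = 1.715000
  f(c_1) = f(1.715000) = 0.614201
  f(a) × f(c) < 0, new interval: [0.250000, 1.715000]

After 1 iteration(s), the approximation is c_1 = 1.715000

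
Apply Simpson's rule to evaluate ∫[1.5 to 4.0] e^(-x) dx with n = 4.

f(x) = e^(-x)
a = 1.5, b = 4.0, n = 4
h = (b - a)/n = 0.625000

Simpson's rule: (h/3)[f(x₀) + 4f(x₁) + 2f(x₂) + ... + f(xₙ)]

x_0 = 1.5000, f(x_0) = 0.223130, coefficient = 1
x_1 = 2.1250, f(x_1) = 0.119433, coefficient = 4
x_2 = 2.7500, f(x_2) = 0.063928, coefficient = 2
x_3 = 3.3750, f(x_3) = 0.034218, coefficient = 4
x_4 = 4.0000, f(x_4) = 0.018316, coefficient = 1

I ≈ (0.625000/3) × 0.983906 = 0.204980
Exact value: 0.204815
Error: 0.000166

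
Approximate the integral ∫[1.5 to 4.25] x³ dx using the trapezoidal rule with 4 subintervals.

f(x) = x³
a = 1.5, b = 4.25, n = 4
h = (b - a)/n = 0.687500

Trapezoidal rule: (h/2)[f(x₀) + 2f(x₁) + 2f(x₂) + ... + f(xₙ)]

x_0 = 1.5000, f(x_0) = 3.375000, coefficient = 1
x_1 = 2.1875, f(x_1) = 10.467529, coefficient = 2
x_2 = 2.8750, f(x_2) = 23.763672, coefficient = 2
x_3 = 3.5625, f(x_3) = 45.213135, coefficient = 2
x_4 = 4.2500, f(x_4) = 76.765625, coefficient = 1

I ≈ (0.687500/2) × 239.029297 = 82.166321
Exact value: 80.297852
Error: 1.868469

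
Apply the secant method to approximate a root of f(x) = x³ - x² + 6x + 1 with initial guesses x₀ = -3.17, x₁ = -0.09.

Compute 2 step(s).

f(x) = x³ - x² + 6x + 1
x₀ = -3.17, x₁ = -0.09

Secant formula: x_{n+1} = x_n - f(x_n)(x_n - x_{n-1})/(f(x_n) - f(x_{n-1}))

Iteration 1:
  f(-3.170000) = -59.923913
  f(-0.090000) = 0.451171
  x_2 = -0.090000 - 0.451171×(-0.090000 - (-3.170000))/(0.451171 - (-59.923913))
       = -0.113016
Iteration 2:
  f(-0.090000) = 0.451171
  f(-0.113016) = 0.307686
  x_3 = -0.113016 - 0.307686×(-0.113016 - (-0.090000))/(0.307686 - 0.451171)
       = -0.162372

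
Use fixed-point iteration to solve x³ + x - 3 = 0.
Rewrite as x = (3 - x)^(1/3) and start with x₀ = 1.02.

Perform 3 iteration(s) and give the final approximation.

Equation: x³ + x - 3 = 0
Fixed-point form: x = (3 - x)^(1/3)
x₀ = 1.02

x_1 = g(1.020000) = 1.255707
x_2 = g(1.255707) = 1.203760
x_3 = g(1.203760) = 1.215593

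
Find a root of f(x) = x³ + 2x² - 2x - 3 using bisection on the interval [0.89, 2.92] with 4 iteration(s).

f(x) = x³ + 2x² - 2x - 3
Initial interval: [0.89, 2.92]

Iteration 1:
  c_1 = (0.890000 + 2.920000)/2 = 1.905000
  f(c_1) = f(1.905000) = 7.361343
  f(a) × f(c) < 0, new interval: [0.890000, 1.905000]
Iteration 2:
  c_2 = (0.890000 + 1.905000)/2 = 1.397500
  f(c_2) = f(1.397500) = 0.840339
  f(a) × f(c) < 0, new interval: [0.890000, 1.397500]
Iteration 3:
  c_3 = (0.890000 + 1.397500)/2 = 1.143750
  f(c_3) = f(1.143750) = -1.174959
  f(a) × f(c) ≥ 0, new interval: [1.143750, 1.397500]
Iteration 4:
  c_4 = (1.143750 + 1.397500)/2 = 1.270625
  f(c_4) = f(1.270625) = -0.260866
  f(a) × f(c) ≥ 0, new interval: [1.270625, 1.397500]

After 4 iteration(s), the approximation is c_4 = 1.270625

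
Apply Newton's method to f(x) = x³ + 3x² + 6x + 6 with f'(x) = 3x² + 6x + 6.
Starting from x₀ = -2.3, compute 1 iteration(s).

f(x) = x³ + 3x² + 6x + 6
f'(x) = 3x² + 6x + 6
x₀ = -2.3

Newton-Raphson formula: x_{n+1} = x_n - f(x_n)/f'(x_n)

Iteration 1:
  f(-2.300000) = -4.097000
  f'(-2.300000) = 8.070000
  x_1 = -2.300000 - (-4.097000)/8.070000 = -1.792317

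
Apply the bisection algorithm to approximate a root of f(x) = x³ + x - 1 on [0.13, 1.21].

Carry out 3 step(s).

f(x) = x³ + x - 1
Initial interval: [0.13, 1.21]

Iteration 1:
  c_1 = (0.130000 + 1.210000)/2 = 0.670000
  f(c_1) = f(0.670000) = -0.029237
  f(a) × f(c) ≥ 0, new interval: [0.670000, 1.210000]
Iteration 2:
  c_2 = (0.670000 + 1.210000)/2 = 0.940000
  f(c_2) = f(0.940000) = 0.770584
  f(a) × f(c) < 0, new interval: [0.670000, 0.940000]
Iteration 3:
  c_3 = (0.670000 + 0.940000)/2 = 0.805000
  f(c_3) = f(0.805000) = 0.326660
  f(a) × f(c) < 0, new interval: [0.670000, 0.805000]

After 3 iteration(s), the approximation is c_3 = 0.805000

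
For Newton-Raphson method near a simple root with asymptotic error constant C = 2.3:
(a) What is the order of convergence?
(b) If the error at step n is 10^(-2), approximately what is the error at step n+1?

(a) Newton-Raphson has quadratic (order 2) convergence near simple roots.
    This means |e_{n+1}| ≈ C|e_n|².

(b) With |e_n| = 10^(-2) and C = 2.3:
    |e_{n+1}| ≈ 2.3 × (10^(-2))² = 2.3 × 10^(-4)

(a) 2 (quadratic); (b) |e_{n+1}| ≈ 2.300e-04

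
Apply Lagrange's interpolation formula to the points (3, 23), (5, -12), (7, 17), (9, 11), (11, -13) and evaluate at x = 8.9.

Lagrange interpolation formula:
P(x) = Σ yᵢ × Lᵢ(x)
where Lᵢ(x) = Π_{j≠i} (x - xⱼ)/(xᵢ - xⱼ)

L_0(8.9) = (8.9 - 5)/(3 - 5) × (8.9 - 7)/(3 - 7) × (8.9 - 9)/(3 - 9) × (8.9 - 11)/(3 - 11) = 0.004052
L_1(8.9) = (8.9 - 3)/(5 - 3) × (8.9 - 7)/(5 - 7) × (8.9 - 9)/(5 - 9) × (8.9 - 11)/(5 - 11) = -0.024522
L_2(8.9) = (8.9 - 3)/(7 - 3) × (8.9 - 5)/(7 - 5) × (8.9 - 9)/(7 - 9) × (8.9 - 11)/(7 - 11) = 0.075502
L_3(8.9) = (8.9 - 3)/(9 - 3) × (8.9 - 5)/(9 - 5) × (8.9 - 7)/(9 - 7) × (8.9 - 11)/(9 - 11) = 0.956353
L_4(8.9) = (8.9 - 3)/(11 - 3) × (8.9 - 5)/(11 - 5) × (8.9 - 7)/(11 - 7) × (8.9 - 9)/(11 - 9) = -0.011385

P(8.9) = 23×L_0(8.9) + (-12)×L_1(8.9) + 17×L_2(8.9) + 11×L_3(8.9) + (-13)×L_4(8.9)
P(8.9) = 12.338884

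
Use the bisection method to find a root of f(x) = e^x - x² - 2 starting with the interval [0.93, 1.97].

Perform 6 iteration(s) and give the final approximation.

f(x) = e^x - x² - 2
Initial interval: [0.93, 1.97]

Iteration 1:
  c_1 = (0.930000 + 1.970000)/2 = 1.450000
  f(c_1) = f(1.450000) = 0.160615
  f(a) × f(c) < 0, new interval: [0.930000, 1.450000]
Iteration 2:
  c_2 = (0.930000 + 1.450000)/2 = 1.190000
  f(c_2) = f(1.190000) = -0.129019
  f(a) × f(c) ≥ 0, new interval: [1.190000, 1.450000]
Iteration 3:
  c_3 = (1.190000 + 1.450000)/2 = 1.320000
  f(c_3) = f(1.320000) = 0.001021
  f(a) × f(c) < 0, new interval: [1.190000, 1.320000]
Iteration 4:
  c_4 = (1.190000 + 1.320000)/2 = 1.255000
  f(c_4) = f(1.255000) = -0.067187
  f(a) × f(c) ≥ 0, new interval: [1.255000, 1.320000]
Iteration 5:
  c_5 = (1.255000 + 1.320000)/2 = 1.287500
  f(c_5) = f(1.287500) = -0.033940
  f(a) × f(c) ≥ 0, new interval: [1.287500, 1.320000]
Iteration 6:
  c_6 = (1.287500 + 1.320000)/2 = 1.303750
  f(c_6) = f(1.303750) = -0.016682
  f(a) × f(c) ≥ 0, new interval: [1.303750, 1.320000]

After 6 iteration(s), the approximation is c_6 = 1.303750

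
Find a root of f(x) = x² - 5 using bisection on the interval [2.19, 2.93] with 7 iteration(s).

f(x) = x² - 5
Initial interval: [2.19, 2.93]

Iteration 1:
  c_1 = (2.190000 + 2.930000)/2 = 2.560000
  f(c_1) = f(2.560000) = 1.553600
  f(a) × f(c) < 0, new interval: [2.190000, 2.560000]
Iteration 2:
  c_2 = (2.190000 + 2.560000)/2 = 2.375000
  f(c_2) = f(2.375000) = 0.640625
  f(a) × f(c) < 0, new interval: [2.190000, 2.375000]
Iteration 3:
  c_3 = (2.190000 + 2.375000)/2 = 2.282500
  f(c_3) = f(2.282500) = 0.209806
  f(a) × f(c) < 0, new interval: [2.190000, 2.282500]
Iteration 4:
  c_4 = (2.190000 + 2.282500)/2 = 2.236250
  f(c_4) = f(2.236250) = 0.000814
  f(a) × f(c) < 0, new interval: [2.190000, 2.236250]
Iteration 5:
  c_5 = (2.190000 + 2.236250)/2 = 2.213125
  f(c_5) = f(2.213125) = -0.102078
  f(a) × f(c) ≥ 0, new interval: [2.213125, 2.236250]
Iteration 6:
  c_6 = (2.213125 + 2.236250)/2 = 2.224687
  f(c_6) = f(2.224687) = -0.050766
  f(a) × f(c) ≥ 0, new interval: [2.224687, 2.236250]
Iteration 7:
  c_7 = (2.224687 + 2.236250)/2 = 2.230469
  f(c_7) = f(2.230469) = -0.025009
  f(a) × f(c) ≥ 0, new interval: [2.230469, 2.236250]

After 7 iteration(s), the approximation is c_7 = 2.230469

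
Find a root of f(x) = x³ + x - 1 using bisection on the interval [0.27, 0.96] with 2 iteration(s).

f(x) = x³ + x - 1
Initial interval: [0.27, 0.96]

Iteration 1:
  c_1 = (0.270000 + 0.960000)/2 = 0.615000
  f(c_1) = f(0.615000) = -0.152392
  f(a) × f(c) ≥ 0, new interval: [0.615000, 0.960000]
Iteration 2:
  c_2 = (0.615000 + 0.960000)/2 = 0.787500
  f(c_2) = f(0.787500) = 0.275873
  f(a) × f(c) < 0, new interval: [0.615000, 0.787500]

After 2 iteration(s), the approximation is c_2 = 0.787500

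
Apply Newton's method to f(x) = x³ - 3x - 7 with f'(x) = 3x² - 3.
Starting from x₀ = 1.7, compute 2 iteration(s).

f(x) = x³ - 3x - 7
f'(x) = 3x² - 3
x₀ = 1.7

Newton-Raphson formula: x_{n+1} = x_n - f(x_n)/f'(x_n)

Iteration 1:
  f(1.700000) = -7.187000
  f'(1.700000) = 5.670000
  x_1 = 1.700000 - (-7.187000)/5.670000 = 2.967549
Iteration 2:
  f(2.967549) = 10.230608
  f'(2.967549) = 23.419032
  x_2 = 2.967549 - 10.230608/23.419032 = 2.530698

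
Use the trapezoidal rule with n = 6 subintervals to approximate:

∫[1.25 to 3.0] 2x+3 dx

f(x) = 2x+3
a = 1.25, b = 3.0, n = 6
h = (b - a)/n = 0.291667

Trapezoidal rule: (h/2)[f(x₀) + 2f(x₁) + 2f(x₂) + ... + f(xₙ)]

x_0 = 1.2500, f(x_0) = 5.500000, coefficient = 1
x_1 = 1.5417, f(x_1) = 6.083333, coefficient = 2
x_2 = 1.8333, f(x_2) = 6.666667, coefficient = 2
x_3 = 2.1250, f(x_3) = 7.250000, coefficient = 2
x_4 = 2.4167, f(x_4) = 7.833333, coefficient = 2
x_5 = 2.7083, f(x_5) = 8.416667, coefficient = 2
x_6 = 3.0000, f(x_6) = 9.000000, coefficient = 1

I ≈ (0.291667/2) × 87.000000 = 12.687500
Exact value: 12.687500
Error: 0.000000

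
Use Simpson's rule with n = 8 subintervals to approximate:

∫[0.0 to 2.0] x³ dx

f(x) = x³
a = 0.0, b = 2.0, n = 8
h = (b - a)/n = 0.250000

Simpson's rule: (h/3)[f(x₀) + 4f(x₁) + 2f(x₂) + ... + f(xₙ)]

x_0 = 0.0000, f(x_0) = 0.000000, coefficient = 1
x_1 = 0.2500, f(x_1) = 0.015625, coefficient = 4
x_2 = 0.5000, f(x_2) = 0.125000, coefficient = 2
x_3 = 0.7500, f(x_3) = 0.421875, coefficient = 4
x_4 = 1.0000, f(x_4) = 1.000000, coefficient = 2
x_5 = 1.2500, f(x_5) = 1.953125, coefficient = 4
x_6 = 1.5000, f(x_6) = 3.375000, coefficient = 2
x_7 = 1.7500, f(x_7) = 5.359375, coefficient = 4
x_8 = 2.0000, f(x_8) = 8.000000, coefficient = 1

I ≈ (0.250000/3) × 48.000000 = 4.000000
Exact value: 4.000000
Error: 0.000000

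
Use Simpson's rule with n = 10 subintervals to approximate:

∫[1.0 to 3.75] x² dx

f(x) = x²
a = 1.0, b = 3.75, n = 10
h = (b - a)/n = 0.275000

Simpson's rule: (h/3)[f(x₀) + 4f(x₁) + 2f(x₂) + ... + f(xₙ)]

x_0 = 1.0000, f(x_0) = 1.000000, coefficient = 1
x_1 = 1.2750, f(x_1) = 1.625625, coefficient = 4
x_2 = 1.5500, f(x_2) = 2.402500, coefficient = 2
x_3 = 1.8250, f(x_3) = 3.330625, coefficient = 4
x_4 = 2.1000, f(x_4) = 4.410000, coefficient = 2
x_5 = 2.3750, f(x_5) = 5.640625, coefficient = 4
x_6 = 2.6500, f(x_6) = 7.022500, coefficient = 2
x_7 = 2.9250, f(x_7) = 8.555625, coefficient = 4
x_8 = 3.2000, f(x_8) = 10.240000, coefficient = 2
x_9 = 3.4750, f(x_9) = 12.075625, coefficient = 4
x_10 = 3.7500, f(x_10) = 14.062500, coefficient = 1

I ≈ (0.275000/3) × 188.125000 = 17.244792
Exact value: 17.244792
Error: 0.000000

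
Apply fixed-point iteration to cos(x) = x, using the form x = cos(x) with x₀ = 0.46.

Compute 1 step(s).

Equation: cos(x) = x
Fixed-point form: x = cos(x)
x₀ = 0.46

x_1 = g(0.460000) = 0.896052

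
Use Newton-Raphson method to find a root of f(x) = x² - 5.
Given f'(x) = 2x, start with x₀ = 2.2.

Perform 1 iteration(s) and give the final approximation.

f(x) = x² - 5
f'(x) = 2x
x₀ = 2.2

Newton-Raphson formula: x_{n+1} = x_n - f(x_n)/f'(x_n)

Iteration 1:
  f(2.200000) = -0.160000
  f'(2.200000) = 4.400000
  x_1 = 2.200000 - (-0.160000)/4.400000 = 2.236364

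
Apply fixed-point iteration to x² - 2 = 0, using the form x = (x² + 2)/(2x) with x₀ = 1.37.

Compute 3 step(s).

Equation: x² - 2 = 0
Fixed-point form: x = (x² + 2)/(2x)
x₀ = 1.37

x_1 = g(1.370000) = 1.414927
x_2 = g(1.414927) = 1.414214
x_3 = g(1.414214) = 1.414214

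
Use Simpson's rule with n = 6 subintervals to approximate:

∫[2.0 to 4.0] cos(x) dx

f(x) = cos(x)
a = 2.0, b = 4.0, n = 6
h = (b - a)/n = 0.333333

Simpson's rule: (h/3)[f(x₀) + 4f(x₁) + 2f(x₂) + ... + f(xₙ)]

x_0 = 2.0000, f(x_0) = -0.416147, coefficient = 1
x_1 = 2.3333, f(x_1) = -0.690758, coefficient = 4
x_2 = 2.6667, f(x_2) = -0.889327, coefficient = 2
x_3 = 3.0000, f(x_3) = -0.989992, coefficient = 4
x_4 = 3.3333, f(x_4) = -0.981674, coefficient = 2
x_5 = 3.6667, f(x_5) = -0.865287, coefficient = 4
x_6 = 4.0000, f(x_6) = -0.653644, coefficient = 1

I ≈ (0.333333/3) × -14.995942 = -1.666216
Exact value: -1.666100
Error: 0.000116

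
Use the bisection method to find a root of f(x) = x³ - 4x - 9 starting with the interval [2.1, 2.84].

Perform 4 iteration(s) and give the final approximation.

f(x) = x³ - 4x - 9
Initial interval: [2.1, 2.84]

Iteration 1:
  c_1 = (2.100000 + 2.840000)/2 = 2.470000
  f(c_1) = f(2.470000) = -3.810777
  f(a) × f(c) ≥ 0, new interval: [2.470000, 2.840000]
Iteration 2:
  c_2 = (2.470000 + 2.840000)/2 = 2.655000
  f(c_2) = f(2.655000) = -0.904839
  f(a) × f(c) ≥ 0, new interval: [2.655000, 2.840000]
Iteration 3:
  c_3 = (2.655000 + 2.840000)/2 = 2.747500
  f(c_3) = f(2.747500) = 0.750208
  f(a) × f(c) < 0, new interval: [2.655000, 2.747500]
Iteration 4:
  c_4 = (2.655000 + 2.747500)/2 = 2.701250
  f(c_4) = f(2.701250) = -0.094650
  f(a) × f(c) ≥ 0, new interval: [2.701250, 2.747500]

After 4 iteration(s), the approximation is c_4 = 2.701250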